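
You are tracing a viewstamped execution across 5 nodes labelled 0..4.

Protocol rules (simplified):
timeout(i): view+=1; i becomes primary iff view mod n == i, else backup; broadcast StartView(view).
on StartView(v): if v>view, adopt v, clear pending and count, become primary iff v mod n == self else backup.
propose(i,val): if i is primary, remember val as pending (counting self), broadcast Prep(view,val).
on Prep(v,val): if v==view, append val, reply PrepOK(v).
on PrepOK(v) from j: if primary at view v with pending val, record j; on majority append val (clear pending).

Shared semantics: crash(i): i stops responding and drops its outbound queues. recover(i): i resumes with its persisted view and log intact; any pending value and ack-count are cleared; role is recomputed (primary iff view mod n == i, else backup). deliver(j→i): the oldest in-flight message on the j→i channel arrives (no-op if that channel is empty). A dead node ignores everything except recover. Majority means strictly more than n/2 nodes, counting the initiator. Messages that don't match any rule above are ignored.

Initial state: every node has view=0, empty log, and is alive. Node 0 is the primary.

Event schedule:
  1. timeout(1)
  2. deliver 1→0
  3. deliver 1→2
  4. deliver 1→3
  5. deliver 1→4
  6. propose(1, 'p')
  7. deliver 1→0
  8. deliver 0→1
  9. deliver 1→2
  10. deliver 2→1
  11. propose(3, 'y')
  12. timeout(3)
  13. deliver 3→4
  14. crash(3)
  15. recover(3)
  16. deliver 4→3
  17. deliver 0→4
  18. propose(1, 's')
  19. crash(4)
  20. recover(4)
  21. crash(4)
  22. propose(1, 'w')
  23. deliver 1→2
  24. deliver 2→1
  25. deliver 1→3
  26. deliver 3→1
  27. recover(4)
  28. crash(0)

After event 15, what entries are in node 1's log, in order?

p

after 1 — timeout(1): n1:prim/v1/[-]
after 2 — deliver 1→0: n0:back/v1/[-]
after 3 — deliver 1→2: n2:back/v1/[-]
after 4 — deliver 1→3: n3:back/v1/[-]
after 5 — deliver 1→4: n4:back/v1/[-]
after 6 — propose(1,'p'): ·
after 7 — deliver 1→0: n0:back/v1/[p]
after 8 — deliver 0→1: ·
after 9 — deliver 1→2: n2:back/v1/[p]
after 10 — deliver 2→1: n1:prim/v1/[p]
after 11 — propose(3,'y'): ·
after 12 — timeout(3): n3:back/v2/[-]
after 13 — deliver 3→4: n4:back/v2/[-]
after 14 — crash(3): n3:✗back/v2/[-]
after 15 — recover(3): n3:back/v2/[-]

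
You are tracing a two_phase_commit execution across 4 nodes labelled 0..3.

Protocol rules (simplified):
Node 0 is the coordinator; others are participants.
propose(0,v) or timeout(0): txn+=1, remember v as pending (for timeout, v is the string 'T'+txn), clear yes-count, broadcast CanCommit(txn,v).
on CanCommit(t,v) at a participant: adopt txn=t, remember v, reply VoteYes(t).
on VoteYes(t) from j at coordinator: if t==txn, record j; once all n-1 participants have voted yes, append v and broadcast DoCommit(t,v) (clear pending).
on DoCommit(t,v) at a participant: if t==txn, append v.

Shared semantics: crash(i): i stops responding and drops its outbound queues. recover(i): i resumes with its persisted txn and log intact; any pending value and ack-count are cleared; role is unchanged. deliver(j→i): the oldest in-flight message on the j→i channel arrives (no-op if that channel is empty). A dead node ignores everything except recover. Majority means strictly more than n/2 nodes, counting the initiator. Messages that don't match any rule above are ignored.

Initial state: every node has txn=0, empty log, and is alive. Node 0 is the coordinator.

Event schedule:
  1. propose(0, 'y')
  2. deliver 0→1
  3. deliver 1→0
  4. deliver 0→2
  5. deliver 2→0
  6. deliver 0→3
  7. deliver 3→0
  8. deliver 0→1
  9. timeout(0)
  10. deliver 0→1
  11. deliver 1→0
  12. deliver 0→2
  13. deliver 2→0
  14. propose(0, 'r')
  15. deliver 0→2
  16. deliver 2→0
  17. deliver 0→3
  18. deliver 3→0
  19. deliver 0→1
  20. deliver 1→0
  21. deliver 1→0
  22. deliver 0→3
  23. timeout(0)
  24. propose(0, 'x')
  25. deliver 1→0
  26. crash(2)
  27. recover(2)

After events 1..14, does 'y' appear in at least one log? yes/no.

e1 propose(0,'y'): 0[coor,t=1,-]
e2 deliver 0→1: 1[part,t=1,-]
e3 deliver 1→0: ·
e4 deliver 0→2: 2[part,t=1,-]
e5 deliver 2→0: ·
e6 deliver 0→3: 3[part,t=1,-]
e7 deliver 3→0: 0[coor,t=1,y]
e8 deliver 0→1: 1[part,t=1,y]
e9 timeout(0): 0[coor,t=2,y]
e10 deliver 0→1: 1[part,t=2,y]
e11 deliver 1→0: ·
e12 deliver 0→2: 2[part,t=1,y]
e13 deliver 2→0: ·
e14 propose(0,'r'): 0[coor,t=3,y]

yes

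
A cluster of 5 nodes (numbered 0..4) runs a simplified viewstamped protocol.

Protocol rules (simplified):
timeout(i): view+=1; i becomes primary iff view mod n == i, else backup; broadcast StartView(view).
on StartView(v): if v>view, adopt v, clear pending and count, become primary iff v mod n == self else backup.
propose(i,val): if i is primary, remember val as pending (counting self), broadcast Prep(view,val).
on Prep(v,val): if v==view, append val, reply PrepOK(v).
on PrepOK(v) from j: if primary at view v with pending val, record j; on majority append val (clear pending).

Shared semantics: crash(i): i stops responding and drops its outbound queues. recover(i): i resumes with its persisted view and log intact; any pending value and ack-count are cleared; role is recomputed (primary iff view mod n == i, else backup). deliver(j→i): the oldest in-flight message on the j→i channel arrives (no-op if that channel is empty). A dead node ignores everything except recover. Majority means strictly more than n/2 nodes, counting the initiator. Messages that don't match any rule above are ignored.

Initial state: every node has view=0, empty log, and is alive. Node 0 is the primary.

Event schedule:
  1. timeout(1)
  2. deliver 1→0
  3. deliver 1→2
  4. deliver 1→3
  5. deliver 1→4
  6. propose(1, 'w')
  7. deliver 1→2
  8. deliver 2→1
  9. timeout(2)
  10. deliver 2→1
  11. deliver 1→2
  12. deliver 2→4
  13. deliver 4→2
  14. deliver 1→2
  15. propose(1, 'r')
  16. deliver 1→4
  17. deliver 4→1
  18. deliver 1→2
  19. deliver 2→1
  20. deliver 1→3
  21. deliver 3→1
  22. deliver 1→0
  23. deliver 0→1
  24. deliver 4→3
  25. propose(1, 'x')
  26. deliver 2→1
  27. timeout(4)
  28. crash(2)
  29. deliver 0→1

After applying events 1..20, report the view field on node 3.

1. timeout(1):  <1:prim v1 ->
2. deliver 1→0:  <0:back v1 ->
3. deliver 1→2:  <2:back v1 ->
4. deliver 1→3:  <3:back v1 ->
5. deliver 1→4:  <4:back v1 ->
6. propose(1,'w'):  nop
7. deliver 1→2:  <2:back v1 w>
8. deliver 2→1:  nop
9. timeout(2):  <2:prim v2 w>
10. deliver 2→1:  <1:back v2 ->
11. deliver 1→2:  nop
12. deliver 2→4:  <4:back v2 ->
13. deliver 4→2:  nop
14. deliver 1→2:  nop
15. propose(1,'r'):  nop
16. deliver 1→4:  nop
17. deliver 4→1:  nop
18. deliver 1→2:  nop
19. deliver 2→1:  nop
20. deliver 1→3:  <3:back v1 w>

1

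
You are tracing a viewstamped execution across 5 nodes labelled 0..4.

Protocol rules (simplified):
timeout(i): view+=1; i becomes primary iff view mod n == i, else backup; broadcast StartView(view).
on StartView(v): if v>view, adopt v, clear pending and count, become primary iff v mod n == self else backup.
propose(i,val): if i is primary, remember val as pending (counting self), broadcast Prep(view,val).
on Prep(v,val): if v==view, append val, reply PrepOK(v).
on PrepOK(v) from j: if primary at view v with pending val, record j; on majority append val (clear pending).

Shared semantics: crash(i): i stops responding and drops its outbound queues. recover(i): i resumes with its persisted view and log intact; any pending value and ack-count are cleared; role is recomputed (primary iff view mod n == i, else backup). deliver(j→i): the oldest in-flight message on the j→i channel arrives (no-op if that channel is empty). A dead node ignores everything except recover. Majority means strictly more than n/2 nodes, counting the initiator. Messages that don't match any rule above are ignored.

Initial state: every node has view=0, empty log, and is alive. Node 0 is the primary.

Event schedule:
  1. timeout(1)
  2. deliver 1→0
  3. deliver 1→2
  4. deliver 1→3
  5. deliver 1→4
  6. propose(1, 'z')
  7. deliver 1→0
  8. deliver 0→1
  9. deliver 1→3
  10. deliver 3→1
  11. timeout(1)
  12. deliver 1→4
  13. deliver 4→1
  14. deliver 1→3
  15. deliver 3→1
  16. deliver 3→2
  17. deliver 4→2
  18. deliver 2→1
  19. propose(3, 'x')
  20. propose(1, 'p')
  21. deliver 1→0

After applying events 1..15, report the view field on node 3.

2

step 1 timeout(1): 1={prim,v=1,log=-}
step 2 deliver 1→0: 0={back,v=1,log=-}
step 3 deliver 1→2: 2={back,v=1,log=-}
step 4 deliver 1→3: 3={back,v=1,log=-}
step 5 deliver 1→4: 4={back,v=1,log=-}
step 6 propose(1,'z'): —
step 7 deliver 1→0: 0={back,v=1,log=z}
step 8 deliver 0→1: —
step 9 deliver 1→3: 3={back,v=1,log=z}
step 10 deliver 3→1: 1={prim,v=1,log=z}
step 11 timeout(1): 1={back,v=2,log=z}
step 12 deliver 1→4: 4={back,v=1,log=z}
step 13 deliver 4→1: —
step 14 deliver 1→3: 3={back,v=2,log=z}
step 15 deliver 3→1: —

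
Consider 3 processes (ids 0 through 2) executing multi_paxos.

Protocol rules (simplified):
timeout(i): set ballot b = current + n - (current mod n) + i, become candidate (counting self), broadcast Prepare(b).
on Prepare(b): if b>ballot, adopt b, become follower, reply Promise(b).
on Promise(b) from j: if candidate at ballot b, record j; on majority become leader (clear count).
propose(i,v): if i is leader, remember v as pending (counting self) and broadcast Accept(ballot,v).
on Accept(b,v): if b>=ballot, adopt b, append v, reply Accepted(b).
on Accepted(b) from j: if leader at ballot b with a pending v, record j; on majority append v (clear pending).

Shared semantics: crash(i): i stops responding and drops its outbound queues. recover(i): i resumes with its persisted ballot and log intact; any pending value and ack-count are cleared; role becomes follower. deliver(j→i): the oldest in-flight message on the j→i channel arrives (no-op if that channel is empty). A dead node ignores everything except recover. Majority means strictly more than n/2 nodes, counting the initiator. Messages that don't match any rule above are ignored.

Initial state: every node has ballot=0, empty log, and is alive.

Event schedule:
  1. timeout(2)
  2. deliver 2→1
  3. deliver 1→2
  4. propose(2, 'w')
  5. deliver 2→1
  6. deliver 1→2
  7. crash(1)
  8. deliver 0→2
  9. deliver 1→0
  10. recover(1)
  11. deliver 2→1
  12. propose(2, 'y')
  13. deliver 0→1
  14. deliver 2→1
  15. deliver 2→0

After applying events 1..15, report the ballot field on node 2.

5

step 1 timeout(2): 2={cand,b=5,log=-}
step 2 deliver 2→1: 1={foll,b=5,log=-}
step 3 deliver 1→2: 2={lead,b=5,log=-}
step 4 propose(2,'w'): —
step 5 deliver 2→1: 1={foll,b=5,log=w}
step 6 deliver 1→2: 2={lead,b=5,log=w}
step 7 crash(1): 1={✗foll,b=5,log=w}
step 8 deliver 0→2: —
step 9 deliver 1→0: —
step 10 recover(1): 1={foll,b=5,log=w}
step 11 deliver 2→1: —
step 12 propose(2,'y'): —
step 13 deliver 0→1: —
step 14 deliver 2→1: 1={foll,b=5,log=w,y}
step 15 deliver 2→0: 0={foll,b=5,log=-}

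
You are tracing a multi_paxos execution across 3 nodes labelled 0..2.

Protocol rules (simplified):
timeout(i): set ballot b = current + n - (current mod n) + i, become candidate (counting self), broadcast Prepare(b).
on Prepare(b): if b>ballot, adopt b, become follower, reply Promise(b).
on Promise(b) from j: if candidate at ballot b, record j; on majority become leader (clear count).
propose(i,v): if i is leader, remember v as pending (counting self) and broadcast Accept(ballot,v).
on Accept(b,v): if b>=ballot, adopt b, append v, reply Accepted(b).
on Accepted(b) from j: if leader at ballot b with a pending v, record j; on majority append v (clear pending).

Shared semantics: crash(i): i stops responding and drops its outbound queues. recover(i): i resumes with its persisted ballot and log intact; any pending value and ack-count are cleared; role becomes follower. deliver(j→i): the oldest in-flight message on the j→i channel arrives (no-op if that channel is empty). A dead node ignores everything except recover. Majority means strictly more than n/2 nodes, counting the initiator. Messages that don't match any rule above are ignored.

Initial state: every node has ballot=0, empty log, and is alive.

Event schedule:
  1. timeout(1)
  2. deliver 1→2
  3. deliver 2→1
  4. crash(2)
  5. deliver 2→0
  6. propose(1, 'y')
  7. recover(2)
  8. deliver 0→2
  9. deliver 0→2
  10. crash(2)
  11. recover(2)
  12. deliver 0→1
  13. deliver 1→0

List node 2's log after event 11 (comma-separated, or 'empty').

empty

step 1 timeout(1): 1={cand,b=4,log=-}
step 2 deliver 1→2: 2={foll,b=4,log=-}
step 3 deliver 2→1: 1={lead,b=4,log=-}
step 4 crash(2): 2={✗foll,b=4,log=-}
step 5 deliver 2→0: —
step 6 propose(1,'y'): —
step 7 recover(2): 2={foll,b=4,log=-}
step 8 deliver 0→2: —
step 9 deliver 0→2: —
step 10 crash(2): 2={✗foll,b=4,log=-}
step 11 recover(2): 2={foll,b=4,log=-}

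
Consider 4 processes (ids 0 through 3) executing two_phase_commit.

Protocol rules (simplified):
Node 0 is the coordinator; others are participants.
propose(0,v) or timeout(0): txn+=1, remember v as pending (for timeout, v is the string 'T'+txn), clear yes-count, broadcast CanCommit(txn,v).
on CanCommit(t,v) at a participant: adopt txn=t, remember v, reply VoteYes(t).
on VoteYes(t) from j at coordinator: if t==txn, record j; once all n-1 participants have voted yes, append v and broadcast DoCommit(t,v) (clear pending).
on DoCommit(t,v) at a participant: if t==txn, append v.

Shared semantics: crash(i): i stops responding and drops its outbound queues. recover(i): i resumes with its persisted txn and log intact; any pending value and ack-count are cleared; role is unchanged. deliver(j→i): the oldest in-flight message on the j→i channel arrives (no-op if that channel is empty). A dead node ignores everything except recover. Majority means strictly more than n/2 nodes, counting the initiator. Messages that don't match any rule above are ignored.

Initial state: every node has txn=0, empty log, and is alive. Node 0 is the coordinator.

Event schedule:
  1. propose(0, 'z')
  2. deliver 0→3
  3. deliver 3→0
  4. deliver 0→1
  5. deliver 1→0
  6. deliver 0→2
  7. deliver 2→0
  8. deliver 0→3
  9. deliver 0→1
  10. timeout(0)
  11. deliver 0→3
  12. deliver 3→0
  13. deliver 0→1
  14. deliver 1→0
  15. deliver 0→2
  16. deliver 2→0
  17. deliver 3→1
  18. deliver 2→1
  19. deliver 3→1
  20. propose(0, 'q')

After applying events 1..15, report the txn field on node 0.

step 1 propose(0,'z'): 0={coor,t=1,log=-}
step 2 deliver 0→3: 3={part,t=1,log=-}
step 3 deliver 3→0: —
step 4 deliver 0→1: 1={part,t=1,log=-}
step 5 deliver 1→0: —
step 6 deliver 0→2: 2={part,t=1,log=-}
step 7 deliver 2→0: 0={coor,t=1,log=z}
step 8 deliver 0→3: 3={part,t=1,log=z}
step 9 deliver 0→1: 1={part,t=1,log=z}
step 10 timeout(0): 0={coor,t=2,log=z}
step 11 deliver 0→3: 3={part,t=2,log=z}
step 12 deliver 3→0: —
step 13 deliver 0→1: 1={part,t=2,log=z}
step 14 deliver 1→0: —
step 15 deliver 0→2: 2={part,t=1,log=z}

2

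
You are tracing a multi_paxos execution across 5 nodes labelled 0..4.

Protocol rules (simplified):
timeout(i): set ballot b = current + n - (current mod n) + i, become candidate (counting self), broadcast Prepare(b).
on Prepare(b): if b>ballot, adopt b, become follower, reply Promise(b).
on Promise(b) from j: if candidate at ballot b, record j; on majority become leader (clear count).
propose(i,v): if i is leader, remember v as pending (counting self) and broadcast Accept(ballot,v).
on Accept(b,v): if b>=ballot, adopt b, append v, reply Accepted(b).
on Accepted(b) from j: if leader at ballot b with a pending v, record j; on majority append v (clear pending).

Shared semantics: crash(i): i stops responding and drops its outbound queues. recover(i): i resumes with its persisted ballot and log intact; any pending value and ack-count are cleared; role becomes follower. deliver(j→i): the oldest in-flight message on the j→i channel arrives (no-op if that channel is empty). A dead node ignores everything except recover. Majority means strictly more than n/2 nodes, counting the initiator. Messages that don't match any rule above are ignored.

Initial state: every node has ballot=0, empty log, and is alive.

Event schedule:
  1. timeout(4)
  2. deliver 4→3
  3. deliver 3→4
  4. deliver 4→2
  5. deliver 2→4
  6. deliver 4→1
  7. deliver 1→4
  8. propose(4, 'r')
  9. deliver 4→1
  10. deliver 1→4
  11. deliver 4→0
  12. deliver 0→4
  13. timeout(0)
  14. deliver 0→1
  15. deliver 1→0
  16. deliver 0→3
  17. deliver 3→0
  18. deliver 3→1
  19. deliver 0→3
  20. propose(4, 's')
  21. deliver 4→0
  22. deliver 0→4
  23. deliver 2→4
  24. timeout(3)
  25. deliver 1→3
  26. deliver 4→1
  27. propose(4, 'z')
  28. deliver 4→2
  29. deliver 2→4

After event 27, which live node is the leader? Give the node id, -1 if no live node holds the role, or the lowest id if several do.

0

step 1 timeout(4): 4={cand,b=9,log=-}
step 2 deliver 4→3: 3={foll,b=9,log=-}
step 3 deliver 3→4: —
step 4 deliver 4→2: 2={foll,b=9,log=-}
step 5 deliver 2→4: 4={lead,b=9,log=-}
step 6 deliver 4→1: 1={foll,b=9,log=-}
step 7 deliver 1→4: —
step 8 propose(4,'r'): —
step 9 deliver 4→1: 1={foll,b=9,log=r}
step 10 deliver 1→4: —
step 11 deliver 4→0: 0={foll,b=9,log=-}
step 12 deliver 0→4: —
step 13 timeout(0): 0={cand,b=10,log=-}
step 14 deliver 0→1: 1={foll,b=10,log=r}
step 15 deliver 1→0: —
step 16 deliver 0→3: 3={foll,b=10,log=-}
step 17 deliver 3→0: 0={lead,b=10,log=-}
step 18 deliver 3→1: —
step 19 deliver 0→3: —
step 20 propose(4,'s'): —
step 21 deliver 4→0: —
step 22 deliver 0→4: 4={foll,b=10,log=-}
step 23 deliver 2→4: —
step 24 timeout(3): 3={cand,b=18,log=-}
step 25 deliver 1→3: —
step 26 deliver 4→1: —
step 27 propose(4,'z'): —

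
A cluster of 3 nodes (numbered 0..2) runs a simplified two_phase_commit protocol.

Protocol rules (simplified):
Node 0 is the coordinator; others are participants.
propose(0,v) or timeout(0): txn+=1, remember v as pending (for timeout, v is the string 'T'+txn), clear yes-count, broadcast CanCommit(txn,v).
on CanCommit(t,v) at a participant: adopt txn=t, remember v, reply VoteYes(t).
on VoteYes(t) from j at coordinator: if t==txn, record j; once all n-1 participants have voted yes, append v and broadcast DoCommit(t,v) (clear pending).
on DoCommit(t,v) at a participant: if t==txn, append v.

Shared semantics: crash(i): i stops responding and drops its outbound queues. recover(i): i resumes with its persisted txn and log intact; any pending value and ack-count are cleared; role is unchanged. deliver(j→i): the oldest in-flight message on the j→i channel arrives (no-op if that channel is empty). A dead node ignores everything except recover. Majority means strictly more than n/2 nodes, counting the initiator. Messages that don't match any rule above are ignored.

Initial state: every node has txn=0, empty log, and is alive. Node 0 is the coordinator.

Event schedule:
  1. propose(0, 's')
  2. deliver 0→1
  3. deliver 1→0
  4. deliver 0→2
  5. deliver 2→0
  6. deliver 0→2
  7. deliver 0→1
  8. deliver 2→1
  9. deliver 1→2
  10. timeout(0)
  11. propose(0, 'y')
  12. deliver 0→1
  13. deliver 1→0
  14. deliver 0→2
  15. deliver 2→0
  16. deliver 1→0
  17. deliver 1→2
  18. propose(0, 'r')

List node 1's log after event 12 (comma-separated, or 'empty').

s

[1] propose(0,'s') → N0(coor t1 [-])
[2] deliver 0→1 → N1(part t1 [-])
[3] deliver 1→0 → ∅
[4] deliver 0→2 → N2(part t1 [-])
[5] deliver 2→0 → N0(coor t1 [s])
[6] deliver 0→2 → N2(part t1 [s])
[7] deliver 0→1 → N1(part t1 [s])
[8] deliver 2→1 → ∅
[9] deliver 1→2 → ∅
[10] timeout(0) → N0(coor t2 [s])
[11] propose(0,'y') → N0(coor t3 [s])
[12] deliver 0→1 → N1(part t2 [s])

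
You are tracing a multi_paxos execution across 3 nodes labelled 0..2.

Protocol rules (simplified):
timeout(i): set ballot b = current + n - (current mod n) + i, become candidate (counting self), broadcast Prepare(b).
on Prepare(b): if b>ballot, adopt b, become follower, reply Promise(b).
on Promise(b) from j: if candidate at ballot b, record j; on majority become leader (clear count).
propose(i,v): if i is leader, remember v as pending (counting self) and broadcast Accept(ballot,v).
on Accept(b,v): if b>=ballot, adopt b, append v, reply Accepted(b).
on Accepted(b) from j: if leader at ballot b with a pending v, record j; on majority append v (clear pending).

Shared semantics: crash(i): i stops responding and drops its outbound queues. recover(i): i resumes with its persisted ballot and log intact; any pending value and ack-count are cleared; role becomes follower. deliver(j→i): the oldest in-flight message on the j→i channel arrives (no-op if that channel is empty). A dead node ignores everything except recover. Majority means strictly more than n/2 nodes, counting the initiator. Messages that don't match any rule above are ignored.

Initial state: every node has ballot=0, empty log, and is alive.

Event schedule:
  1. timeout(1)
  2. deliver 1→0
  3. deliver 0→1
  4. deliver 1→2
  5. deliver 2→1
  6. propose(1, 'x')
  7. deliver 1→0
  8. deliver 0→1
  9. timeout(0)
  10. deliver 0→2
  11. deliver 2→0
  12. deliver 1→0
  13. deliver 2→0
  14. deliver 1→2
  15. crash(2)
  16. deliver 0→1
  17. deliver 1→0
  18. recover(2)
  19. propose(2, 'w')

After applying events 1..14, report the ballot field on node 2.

after 1 — timeout(1): n1:cand/b4/[-]
after 2 — deliver 1→0: n0:foll/b4/[-]
after 3 — deliver 0→1: n1:lead/b4/[-]
after 4 — deliver 1→2: n2:foll/b4/[-]
after 5 — deliver 2→1: ·
after 6 — propose(1,'x'): ·
after 7 — deliver 1→0: n0:foll/b4/[x]
after 8 — deliver 0→1: n1:lead/b4/[x]
after 9 — timeout(0): n0:cand/b6/[x]
after 10 — deliver 0→2: n2:foll/b6/[-]
after 11 — deliver 2→0: n0:lead/b6/[x]
after 12 — deliver 1→0: ·
after 13 — deliver 2→0: ·
after 14 — deliver 1→2: ·

6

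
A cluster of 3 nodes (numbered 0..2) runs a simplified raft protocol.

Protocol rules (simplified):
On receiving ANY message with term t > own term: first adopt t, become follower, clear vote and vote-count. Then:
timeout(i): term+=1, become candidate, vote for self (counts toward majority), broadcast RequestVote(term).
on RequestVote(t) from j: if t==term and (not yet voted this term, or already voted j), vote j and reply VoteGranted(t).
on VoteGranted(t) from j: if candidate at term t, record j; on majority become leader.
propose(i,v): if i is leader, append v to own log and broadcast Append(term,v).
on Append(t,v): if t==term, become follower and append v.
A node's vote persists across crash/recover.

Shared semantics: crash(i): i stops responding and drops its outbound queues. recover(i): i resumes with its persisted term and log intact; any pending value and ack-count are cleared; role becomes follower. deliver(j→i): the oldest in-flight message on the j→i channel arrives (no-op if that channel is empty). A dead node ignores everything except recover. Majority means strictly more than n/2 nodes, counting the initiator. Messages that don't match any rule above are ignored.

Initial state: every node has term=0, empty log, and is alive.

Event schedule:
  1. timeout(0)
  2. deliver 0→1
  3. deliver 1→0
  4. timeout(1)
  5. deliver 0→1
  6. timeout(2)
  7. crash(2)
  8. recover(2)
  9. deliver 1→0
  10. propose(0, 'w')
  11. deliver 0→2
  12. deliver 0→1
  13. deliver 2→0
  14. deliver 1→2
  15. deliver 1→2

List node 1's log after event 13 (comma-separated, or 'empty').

empty

e1 timeout(0): 0[cand,t=1,-]
e2 deliver 0→1: 1[foll,t=1,-]
e3 deliver 1→0: 0[lead,t=1,-]
e4 timeout(1): 1[cand,t=2,-]
e5 deliver 0→1: ·
e6 timeout(2): 2[cand,t=1,-]
e7 crash(2): 2[✗cand,t=1,-]
e8 recover(2): 2[foll,t=1,-]
e9 deliver 1→0: 0[foll,t=2,-]
e10 propose(0,'w'): ·
e11 deliver 0→2: ·
e12 deliver 0→1: 1[lead,t=2,-]
e13 deliver 2→0: ·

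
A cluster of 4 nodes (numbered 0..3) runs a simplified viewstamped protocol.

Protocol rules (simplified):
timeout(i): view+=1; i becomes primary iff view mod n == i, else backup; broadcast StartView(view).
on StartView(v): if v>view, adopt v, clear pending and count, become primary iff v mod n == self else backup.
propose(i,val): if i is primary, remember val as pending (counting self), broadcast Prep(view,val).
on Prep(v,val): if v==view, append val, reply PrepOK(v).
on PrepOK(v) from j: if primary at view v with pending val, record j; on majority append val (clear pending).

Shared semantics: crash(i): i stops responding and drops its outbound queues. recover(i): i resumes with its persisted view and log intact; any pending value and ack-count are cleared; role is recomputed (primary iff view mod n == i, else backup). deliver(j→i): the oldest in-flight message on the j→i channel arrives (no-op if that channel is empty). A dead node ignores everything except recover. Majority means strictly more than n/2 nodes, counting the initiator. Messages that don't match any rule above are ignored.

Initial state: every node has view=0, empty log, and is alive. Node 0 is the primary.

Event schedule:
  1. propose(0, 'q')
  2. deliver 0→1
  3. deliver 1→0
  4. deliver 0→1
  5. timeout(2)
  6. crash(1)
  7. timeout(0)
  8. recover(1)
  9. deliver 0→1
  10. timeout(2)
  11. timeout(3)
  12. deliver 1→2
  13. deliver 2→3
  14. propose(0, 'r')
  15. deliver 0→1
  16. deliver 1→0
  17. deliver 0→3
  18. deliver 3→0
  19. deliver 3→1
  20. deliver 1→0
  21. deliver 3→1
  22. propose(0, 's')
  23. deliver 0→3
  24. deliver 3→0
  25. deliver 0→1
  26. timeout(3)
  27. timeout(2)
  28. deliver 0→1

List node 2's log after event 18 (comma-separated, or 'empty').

step 1 propose(0,'q'): —
step 2 deliver 0→1: 1={back,v=0,log=q}
step 3 deliver 1→0: —
step 4 deliver 0→1: —
step 5 timeout(2): 2={back,v=1,log=-}
step 6 crash(1): 1={✗back,v=0,log=q}
step 7 timeout(0): 0={back,v=1,log=-}
step 8 recover(1): 1={back,v=0,log=q}
step 9 deliver 0→1: 1={prim,v=1,log=q}
step 10 timeout(2): 2={prim,v=2,log=-}
step 11 timeout(3): 3={back,v=1,log=-}
step 12 deliver 1→2: —
step 13 deliver 2→3: —
step 14 propose(0,'r'): —
step 15 deliver 0→1: —
step 16 deliver 1→0: —
step 17 deliver 0→3: —
step 18 deliver 3→0: —

empty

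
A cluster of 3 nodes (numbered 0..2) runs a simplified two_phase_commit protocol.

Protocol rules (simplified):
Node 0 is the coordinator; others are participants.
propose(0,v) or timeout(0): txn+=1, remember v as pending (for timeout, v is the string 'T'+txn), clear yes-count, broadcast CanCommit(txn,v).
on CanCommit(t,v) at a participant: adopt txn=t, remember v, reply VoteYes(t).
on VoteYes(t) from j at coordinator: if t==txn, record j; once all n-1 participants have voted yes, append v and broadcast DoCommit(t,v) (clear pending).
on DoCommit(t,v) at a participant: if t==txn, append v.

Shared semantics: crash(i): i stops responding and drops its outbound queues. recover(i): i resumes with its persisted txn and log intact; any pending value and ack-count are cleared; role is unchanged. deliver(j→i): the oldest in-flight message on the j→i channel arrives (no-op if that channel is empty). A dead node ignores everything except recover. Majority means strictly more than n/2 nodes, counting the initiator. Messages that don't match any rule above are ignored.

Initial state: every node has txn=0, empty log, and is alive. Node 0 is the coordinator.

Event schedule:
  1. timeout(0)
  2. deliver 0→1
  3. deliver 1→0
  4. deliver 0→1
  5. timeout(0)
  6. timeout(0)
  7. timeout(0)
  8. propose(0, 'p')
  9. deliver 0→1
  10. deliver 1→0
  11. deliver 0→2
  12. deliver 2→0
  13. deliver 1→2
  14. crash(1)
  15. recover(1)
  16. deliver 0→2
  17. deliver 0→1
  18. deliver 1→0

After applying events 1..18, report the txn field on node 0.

e1 timeout(0): 0[coor,t=1,-]
e2 deliver 0→1: 1[part,t=1,-]
e3 deliver 1→0: ·
e4 deliver 0→1: ·
e5 timeout(0): 0[coor,t=2,-]
e6 timeout(0): 0[coor,t=3,-]
e7 timeout(0): 0[coor,t=4,-]
e8 propose(0,'p'): 0[coor,t=5,-]
e9 deliver 0→1: 1[part,t=2,-]
e10 deliver 1→0: ·
e11 deliver 0→2: 2[part,t=1,-]
e12 deliver 2→0: ·
e13 deliver 1→2: ·
e14 crash(1): 1[✗part,t=2,-]
e15 recover(1): 1[part,t=2,-]
e16 deliver 0→2: 2[part,t=2,-]
e17 deliver 0→1: 1[part,t=3,-]
e18 deliver 1→0: ·

5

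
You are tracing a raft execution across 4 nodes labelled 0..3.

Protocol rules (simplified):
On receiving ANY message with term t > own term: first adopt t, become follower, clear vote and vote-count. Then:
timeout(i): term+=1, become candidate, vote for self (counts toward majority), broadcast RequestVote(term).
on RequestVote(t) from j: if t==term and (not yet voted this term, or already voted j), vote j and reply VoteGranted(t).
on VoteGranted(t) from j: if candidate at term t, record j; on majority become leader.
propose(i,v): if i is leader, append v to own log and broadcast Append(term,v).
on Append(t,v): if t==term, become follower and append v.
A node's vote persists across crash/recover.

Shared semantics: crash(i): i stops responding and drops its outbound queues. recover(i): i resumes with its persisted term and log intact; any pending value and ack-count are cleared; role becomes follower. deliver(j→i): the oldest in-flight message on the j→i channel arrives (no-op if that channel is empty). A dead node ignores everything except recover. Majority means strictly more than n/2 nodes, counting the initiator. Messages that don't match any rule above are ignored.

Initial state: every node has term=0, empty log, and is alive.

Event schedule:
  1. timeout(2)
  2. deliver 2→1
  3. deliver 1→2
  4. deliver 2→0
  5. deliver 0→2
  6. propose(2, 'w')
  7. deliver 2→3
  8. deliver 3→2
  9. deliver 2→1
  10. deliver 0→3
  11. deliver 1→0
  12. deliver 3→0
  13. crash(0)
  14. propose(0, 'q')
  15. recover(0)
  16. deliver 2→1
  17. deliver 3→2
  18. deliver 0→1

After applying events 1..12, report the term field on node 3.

1

1. timeout(2):  <2:cand t1 ->
2. deliver 2→1:  <1:foll t1 ->
3. deliver 1→2:  nop
4. deliver 2→0:  <0:foll t1 ->
5. deliver 0→2:  <2:lead t1 ->
6. propose(2,'w'):  <2:lead t1 w>
7. deliver 2→3:  <3:foll t1 ->
8. deliver 3→2:  nop
9. deliver 2→1:  <1:foll t1 w>
10. deliver 0→3:  nop
11. deliver 1→0:  nop
12. deliver 3→0:  nop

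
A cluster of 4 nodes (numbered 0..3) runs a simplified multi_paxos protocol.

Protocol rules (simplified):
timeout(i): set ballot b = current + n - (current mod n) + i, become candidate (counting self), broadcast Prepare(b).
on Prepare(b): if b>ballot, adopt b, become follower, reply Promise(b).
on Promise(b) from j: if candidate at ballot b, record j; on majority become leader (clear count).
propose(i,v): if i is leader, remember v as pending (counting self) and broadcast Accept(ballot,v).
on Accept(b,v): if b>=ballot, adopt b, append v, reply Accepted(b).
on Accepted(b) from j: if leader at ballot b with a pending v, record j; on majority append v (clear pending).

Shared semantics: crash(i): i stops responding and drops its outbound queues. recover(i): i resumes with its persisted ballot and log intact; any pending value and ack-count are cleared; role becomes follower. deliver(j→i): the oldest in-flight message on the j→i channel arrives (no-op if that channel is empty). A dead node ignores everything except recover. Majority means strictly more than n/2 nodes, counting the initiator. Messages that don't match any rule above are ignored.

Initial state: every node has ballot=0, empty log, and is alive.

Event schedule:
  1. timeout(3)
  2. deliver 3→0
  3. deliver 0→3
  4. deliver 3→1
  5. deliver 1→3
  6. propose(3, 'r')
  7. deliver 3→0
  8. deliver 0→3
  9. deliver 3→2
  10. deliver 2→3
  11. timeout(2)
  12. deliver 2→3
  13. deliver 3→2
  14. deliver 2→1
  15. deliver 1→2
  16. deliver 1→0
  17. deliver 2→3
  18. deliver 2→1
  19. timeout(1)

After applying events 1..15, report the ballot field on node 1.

10

[1] timeout(3) → N3(cand b7 [-])
[2] deliver 3→0 → N0(foll b7 [-])
[3] deliver 0→3 → ∅
[4] deliver 3→1 → N1(foll b7 [-])
[5] deliver 1→3 → N3(lead b7 [-])
[6] propose(3,'r') → ∅
[7] deliver 3→0 → N0(foll b7 [r])
[8] deliver 0→3 → ∅
[9] deliver 3→2 → N2(foll b7 [-])
[10] deliver 2→3 → ∅
[11] timeout(2) → N2(cand b10 [-])
[12] deliver 2→3 → N3(foll b10 [-])
[13] deliver 3→2 → ∅
[14] deliver 2→1 → N1(foll b10 [-])
[15] deliver 1→2 → ∅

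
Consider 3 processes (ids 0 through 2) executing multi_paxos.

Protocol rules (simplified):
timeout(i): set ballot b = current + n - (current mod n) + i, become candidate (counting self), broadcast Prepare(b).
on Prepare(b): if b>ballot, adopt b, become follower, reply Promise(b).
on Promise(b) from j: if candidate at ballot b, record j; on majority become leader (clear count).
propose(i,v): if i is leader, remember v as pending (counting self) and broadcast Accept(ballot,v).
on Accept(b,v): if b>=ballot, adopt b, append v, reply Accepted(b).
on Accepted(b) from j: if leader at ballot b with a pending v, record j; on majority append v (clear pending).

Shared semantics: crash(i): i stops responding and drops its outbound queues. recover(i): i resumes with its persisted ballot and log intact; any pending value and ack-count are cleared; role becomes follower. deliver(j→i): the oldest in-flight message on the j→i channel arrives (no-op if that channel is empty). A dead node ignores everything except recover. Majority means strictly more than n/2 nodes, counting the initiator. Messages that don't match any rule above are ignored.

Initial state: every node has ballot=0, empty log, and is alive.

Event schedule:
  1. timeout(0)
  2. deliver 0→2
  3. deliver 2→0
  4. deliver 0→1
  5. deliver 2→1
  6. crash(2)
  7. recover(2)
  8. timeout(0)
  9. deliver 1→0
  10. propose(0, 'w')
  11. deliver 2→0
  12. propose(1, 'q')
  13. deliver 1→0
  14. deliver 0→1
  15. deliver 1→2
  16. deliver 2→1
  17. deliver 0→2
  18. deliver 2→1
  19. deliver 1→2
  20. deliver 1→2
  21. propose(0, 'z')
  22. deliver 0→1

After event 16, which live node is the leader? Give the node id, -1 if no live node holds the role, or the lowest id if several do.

-1

1. timeout(0):  <0:cand b3 ->
2. deliver 0→2:  <2:foll b3 ->
3. deliver 2→0:  <0:lead b3 ->
4. deliver 0→1:  <1:foll b3 ->
5. deliver 2→1:  nop
6. crash(2):  <2:✗foll b3 ->
7. recover(2):  <2:foll b3 ->
8. timeout(0):  <0:cand b6 ->
9. deliver 1→0:  nop
10. propose(0,'w'):  nop
11. deliver 2→0:  nop
12. propose(1,'q'):  nop
13. deliver 1→0:  nop
14. deliver 0→1:  <1:foll b6 ->
15. deliver 1→2:  nop
16. deliver 2→1:  nop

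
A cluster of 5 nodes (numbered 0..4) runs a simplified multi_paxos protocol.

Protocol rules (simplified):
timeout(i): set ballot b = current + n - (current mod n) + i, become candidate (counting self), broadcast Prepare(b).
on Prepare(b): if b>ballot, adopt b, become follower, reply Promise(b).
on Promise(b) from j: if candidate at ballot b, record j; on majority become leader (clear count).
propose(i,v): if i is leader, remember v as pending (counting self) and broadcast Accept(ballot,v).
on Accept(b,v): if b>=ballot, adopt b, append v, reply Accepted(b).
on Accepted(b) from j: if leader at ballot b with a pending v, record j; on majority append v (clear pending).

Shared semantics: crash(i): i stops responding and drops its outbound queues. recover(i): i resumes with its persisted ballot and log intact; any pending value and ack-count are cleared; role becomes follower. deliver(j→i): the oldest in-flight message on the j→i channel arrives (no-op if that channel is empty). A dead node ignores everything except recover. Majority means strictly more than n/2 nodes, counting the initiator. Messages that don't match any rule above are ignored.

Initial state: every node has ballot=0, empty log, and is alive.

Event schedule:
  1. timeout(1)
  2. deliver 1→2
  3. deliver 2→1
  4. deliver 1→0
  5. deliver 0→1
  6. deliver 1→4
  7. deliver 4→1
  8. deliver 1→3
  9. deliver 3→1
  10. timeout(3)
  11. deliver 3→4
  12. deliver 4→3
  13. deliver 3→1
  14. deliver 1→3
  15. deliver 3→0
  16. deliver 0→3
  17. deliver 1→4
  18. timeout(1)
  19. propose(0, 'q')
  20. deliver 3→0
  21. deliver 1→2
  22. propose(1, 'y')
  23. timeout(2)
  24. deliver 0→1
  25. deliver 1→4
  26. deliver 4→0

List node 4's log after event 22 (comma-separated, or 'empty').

after 1 — timeout(1): n1:cand/b6/[-]
after 2 — deliver 1→2: n2:foll/b6/[-]
after 3 — deliver 2→1: ·
after 4 — deliver 1→0: n0:foll/b6/[-]
after 5 — deliver 0→1: n1:lead/b6/[-]
after 6 — deliver 1→4: n4:foll/b6/[-]
after 7 — deliver 4→1: ·
after 8 — deliver 1→3: n3:foll/b6/[-]
after 9 — deliver 3→1: ·
after 10 — timeout(3): n3:cand/b13/[-]
after 11 — deliver 3→4: n4:foll/b13/[-]
after 12 — deliver 4→3: ·
after 13 — deliver 3→1: n1:foll/b13/[-]
after 14 — deliver 1→3: n3:lead/b13/[-]
after 15 — deliver 3→0: n0:foll/b13/[-]
after 16 — deliver 0→3: ·
after 17 — deliver 1→4: ·
after 18 — timeout(1): n1:cand/b16/[-]
after 19 — propose(0,'q'): ·
after 20 — deliver 3→0: ·
after 21 — deliver 1→2: n2:foll/b16/[-]
after 22 — propose(1,'y'): ·

empty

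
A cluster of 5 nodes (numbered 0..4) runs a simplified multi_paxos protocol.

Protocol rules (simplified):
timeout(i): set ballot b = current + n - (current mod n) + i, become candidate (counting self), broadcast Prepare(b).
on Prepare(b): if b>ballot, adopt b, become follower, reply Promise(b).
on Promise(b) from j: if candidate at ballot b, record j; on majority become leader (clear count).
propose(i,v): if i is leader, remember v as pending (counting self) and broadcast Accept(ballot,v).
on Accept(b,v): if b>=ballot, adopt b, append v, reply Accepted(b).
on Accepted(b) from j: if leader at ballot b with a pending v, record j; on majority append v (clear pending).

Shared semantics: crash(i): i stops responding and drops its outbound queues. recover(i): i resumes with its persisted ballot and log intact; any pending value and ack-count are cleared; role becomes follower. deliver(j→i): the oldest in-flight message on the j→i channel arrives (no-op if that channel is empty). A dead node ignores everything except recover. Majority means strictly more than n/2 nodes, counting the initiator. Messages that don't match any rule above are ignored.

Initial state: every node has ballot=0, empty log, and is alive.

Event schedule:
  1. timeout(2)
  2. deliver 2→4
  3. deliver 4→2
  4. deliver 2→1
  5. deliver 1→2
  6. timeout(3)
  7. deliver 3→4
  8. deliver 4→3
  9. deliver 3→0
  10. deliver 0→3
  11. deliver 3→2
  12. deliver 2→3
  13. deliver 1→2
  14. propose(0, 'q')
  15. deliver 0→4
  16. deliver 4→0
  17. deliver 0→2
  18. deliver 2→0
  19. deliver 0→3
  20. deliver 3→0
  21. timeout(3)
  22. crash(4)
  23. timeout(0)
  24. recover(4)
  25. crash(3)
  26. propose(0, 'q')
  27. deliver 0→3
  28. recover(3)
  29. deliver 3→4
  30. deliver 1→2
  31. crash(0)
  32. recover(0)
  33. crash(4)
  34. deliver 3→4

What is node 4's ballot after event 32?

step 1 timeout(2): 2={cand,b=7,log=-}
step 2 deliver 2→4: 4={foll,b=7,log=-}
step 3 deliver 4→2: —
step 4 deliver 2→1: 1={foll,b=7,log=-}
step 5 deliver 1→2: 2={lead,b=7,log=-}
step 6 timeout(3): 3={cand,b=8,log=-}
step 7 deliver 3→4: 4={foll,b=8,log=-}
step 8 deliver 4→3: —
step 9 deliver 3→0: 0={foll,b=8,log=-}
step 10 deliver 0→3: 3={lead,b=8,log=-}
step 11 deliver 3→2: 2={foll,b=8,log=-}
step 12 deliver 2→3: —
step 13 deliver 1→2: —
step 14 propose(0,'q'): —
step 15 deliver 0→4: —
step 16 deliver 4→0: —
step 17 deliver 0→2: —
step 18 deliver 2→0: —
step 19 deliver 0→3: —
step 20 deliver 3→0: —
step 21 timeout(3): 3={cand,b=13,log=-}
step 22 crash(4): 4={✗foll,b=8,log=-}
step 23 timeout(0): 0={cand,b=10,log=-}
step 24 recover(4): 4={foll,b=8,log=-}
step 25 crash(3): 3={✗cand,b=13,log=-}
step 26 propose(0,'q'): —
step 27 deliver 0→3: —
step 28 recover(3): 3={foll,b=13,log=-}
step 29 deliver 3→4: —
step 30 deliver 1→2: —
step 31 crash(0): 0={✗cand,b=10,log=-}
step 32 recover(0): 0={foll,b=10,log=-}

8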